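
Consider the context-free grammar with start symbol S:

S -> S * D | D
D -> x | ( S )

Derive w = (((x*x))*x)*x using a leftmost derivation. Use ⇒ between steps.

S ⇒ S*D   [S -> S * D]
S*D ⇒ D*D   [S -> D]
D*D ⇒ (S)*D   [D -> ( S )]
(S)*D ⇒ (S*D)*D   [S -> S * D]
(S*D)*D ⇒ (D*D)*D   [S -> D]
(D*D)*D ⇒ ((S)*D)*D   [D -> ( S )]
((S)*D)*D ⇒ ((D)*D)*D   [S -> D]
((D)*D)*D ⇒ (((S))*D)*D   [D -> ( S )]
(((S))*D)*D ⇒ (((S*D))*D)*D   [S -> S * D]
(((S*D))*D)*D ⇒ (((D*D))*D)*D   [S -> D]
(((D*D))*D)*D ⇒ (((x*D))*D)*D   [D -> x]
(((x*D))*D)*D ⇒ (((x*x))*D)*D   [D -> x]
(((x*x))*D)*D ⇒ (((x*x))*x)*D   [D -> x]
(((x*x))*x)*D ⇒ (((x*x))*x)*x   [D -> x]

S ⇒ S*D ⇒ D*D ⇒ (S)*D ⇒ (S*D)*D ⇒ (D*D)*D ⇒ ((S)*D)*D ⇒ ((D)*D)*D ⇒ (((S))*D)*D ⇒ (((S*D))*D)*D ⇒ (((D*D))*D)*D ⇒ (((x*D))*D)*D ⇒ (((x*x))*D)*D ⇒ (((x*x))*x)*D ⇒ (((x*x))*x)*x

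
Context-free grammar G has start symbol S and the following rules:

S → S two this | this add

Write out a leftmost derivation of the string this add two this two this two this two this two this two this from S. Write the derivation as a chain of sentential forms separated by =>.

S => S two this => S two this two this => S two this two this two this => S two this two this two this two this => S two this two this two this two this two this => S two this two this two this two this two this two this => this add two this two this two this two this two this two this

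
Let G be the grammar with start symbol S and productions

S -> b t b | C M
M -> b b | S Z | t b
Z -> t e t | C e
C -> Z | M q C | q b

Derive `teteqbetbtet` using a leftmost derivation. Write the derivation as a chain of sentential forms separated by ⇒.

S ⇒ CM ⇒ ZM ⇒ CeM ⇒ ZeM ⇒ teteM ⇒ teteSZ ⇒ teteCMZ ⇒ teteZMZ ⇒ teteCeMZ ⇒ teteqbeMZ ⇒ teteqbetbZ ⇒ teteqbetbtet

S ⇒ CM   [S -> C M]
CM ⇒ ZM   [C -> Z]
ZM ⇒ CeM   [Z -> C e]
CeM ⇒ ZeM   [C -> Z]
ZeM ⇒ teteM   [Z -> t e t]
teteM ⇒ teteSZ   [M -> S Z]
teteSZ ⇒ teteCMZ   [S -> C M]
teteCMZ ⇒ teteZMZ   [C -> Z]
teteZMZ ⇒ teteCeMZ   [Z -> C e]
teteCeMZ ⇒ teteqbeMZ   [C -> q b]
teteqbeMZ ⇒ teteqbetbZ   [M -> t b]
teteqbetbZ ⇒ teteqbetbtet   [Z -> t e t]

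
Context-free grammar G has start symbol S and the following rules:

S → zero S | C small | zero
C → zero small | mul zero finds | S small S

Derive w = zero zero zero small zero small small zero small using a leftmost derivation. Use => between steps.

S => C small => S small S small => C small small S small => S small S small small S small => zero S small S small small S small => zero zero S small S small small S small => zero zero zero small S small small S small => zero zero zero small zero small small S small => zero zero zero small zero small small zero small

S => C small   [S → C small]
C small => S small S small   [C → S small S]
S small S small => C small small S small   [S → C small]
C small small S small => S small S small small S small   [C → S small S]
S small S small small S small => zero S small S small small S small   [S → zero S]
zero S small S small small S small => zero zero S small S small small S small   [S → zero S]
zero zero S small S small small S small => zero zero zero small S small small S small   [S → zero]
zero zero zero small S small small S small => zero zero zero small zero small small S small   [S → zero]
zero zero zero small zero small small S small => zero zero zero small zero small small zero small   [S → zero]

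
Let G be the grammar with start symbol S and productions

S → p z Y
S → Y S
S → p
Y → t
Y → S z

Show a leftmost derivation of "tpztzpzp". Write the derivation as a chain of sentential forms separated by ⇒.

S ⇒ YS ⇒ SzS ⇒ YSzS ⇒ tSzS ⇒ tYSzS ⇒ tSzSzS ⇒ tpzYzSzS ⇒ tpztzSzS ⇒ tpztzpzS ⇒ tpztzpzp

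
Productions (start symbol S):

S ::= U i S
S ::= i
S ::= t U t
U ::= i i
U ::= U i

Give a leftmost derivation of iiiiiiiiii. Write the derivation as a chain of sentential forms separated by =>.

S => UiS   [S ::= U i S]
UiS => UiiS   [U ::= U i]
UiiS => UiiiS   [U ::= U i]
UiiiS => UiiiiS   [U ::= U i]
UiiiiS => UiiiiiS   [U ::= U i]
UiiiiiS => UiiiiiiS   [U ::= U i]
UiiiiiiS => UiiiiiiiS   [U ::= U i]
UiiiiiiiS => iiiiiiiiiS   [U ::= i i]
iiiiiiiiiS => iiiiiiiiii   [S ::= i]

S => UiS => UiiS => UiiiS => UiiiiS => UiiiiiS => UiiiiiiS => UiiiiiiiS => iiiiiiiiiS => iiiiiiiiii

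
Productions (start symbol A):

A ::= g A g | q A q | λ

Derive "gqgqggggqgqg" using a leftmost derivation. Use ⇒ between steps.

A ⇒ gAg ⇒ gqAqg ⇒ gqgAgqg ⇒ gqgqAqgqg ⇒ gqgqgAgqgqg ⇒ gqgqggAggqgqg ⇒ gqgqggggqgqg

A ⇒ gAg   [A ::= g A g]
gAg ⇒ gqAqg   [A ::= q A q]
gqAqg ⇒ gqgAgqg   [A ::= g A g]
gqgAgqg ⇒ gqgqAqgqg   [A ::= q A q]
gqgqAqgqg ⇒ gqgqgAgqgqg   [A ::= g A g]
gqgqgAgqgqg ⇒ gqgqggAggqgqg   [A ::= g A g]
gqgqggAggqgqg ⇒ gqgqggggqgqg   [A ::= λ]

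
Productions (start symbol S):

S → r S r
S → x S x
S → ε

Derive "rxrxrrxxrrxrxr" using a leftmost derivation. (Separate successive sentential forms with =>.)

S => rSr => rxSxr => rxrSrxr => rxrxSxrxr => rxrxrSrxrxr => rxrxrrSrrxrxr => rxrxrrxSxrrxrxr => rxrxrrxxrrxrxr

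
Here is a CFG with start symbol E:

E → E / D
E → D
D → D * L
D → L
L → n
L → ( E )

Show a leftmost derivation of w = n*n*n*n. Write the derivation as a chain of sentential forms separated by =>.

E=>D=>D*L=>D*L*L=>D*L*L*L=>L*L*L*L=>n*L*L*L=>n*n*L*L=>n*n*n*L=>n*n*n*n

E => D   [E → D]
D => D*L   [D → D * L]
D*L => D*L*L   [D → D * L]
D*L*L => D*L*L*L   [D → D * L]
D*L*L*L => L*L*L*L   [D → L]
L*L*L*L => n*L*L*L   [L → n]
n*L*L*L => n*n*L*L   [L → n]
n*n*L*L => n*n*n*L   [L → n]
n*n*n*L => n*n*n*n   [L → n]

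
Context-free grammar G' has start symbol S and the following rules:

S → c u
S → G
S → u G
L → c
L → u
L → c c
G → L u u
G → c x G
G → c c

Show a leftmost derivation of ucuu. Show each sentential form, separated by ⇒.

S ⇒ uG ⇒ uLuu ⇒ ucuu

S ⇒ uG   [S → u G]
uG ⇒ uLuu   [G → L u u]
uLuu ⇒ ucuu   [L → c]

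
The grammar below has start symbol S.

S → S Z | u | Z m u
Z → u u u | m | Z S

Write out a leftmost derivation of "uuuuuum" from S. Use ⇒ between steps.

S ⇒ SZ   [S → S Z]
SZ ⇒ SZZ   [S → S Z]
SZZ ⇒ uZZ   [S → u]
uZZ ⇒ uZSZ   [Z → Z S]
uZSZ ⇒ uZSSZ   [Z → Z S]
uZSSZ ⇒ uuuuSSZ   [Z → u u u]
uuuuSSZ ⇒ uuuuuSZ   [S → u]
uuuuuSZ ⇒ uuuuuuZ   [S → u]
uuuuuuZ ⇒ uuuuuum   [Z → m]

S⇒SZ⇒SZZ⇒uZZ⇒uZSZ⇒uZSSZ⇒uuuuSSZ⇒uuuuuSZ⇒uuuuuuZ⇒uuuuuum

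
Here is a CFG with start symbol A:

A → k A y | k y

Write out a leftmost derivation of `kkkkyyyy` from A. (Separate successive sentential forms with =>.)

A=>kAy=>kkAyy=>kkkAyyy=>kkkkyyyy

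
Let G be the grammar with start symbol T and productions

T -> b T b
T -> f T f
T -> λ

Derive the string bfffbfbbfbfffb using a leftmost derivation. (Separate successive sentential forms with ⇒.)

T ⇒ bTb ⇒ bfTfb ⇒ bffTffb ⇒ bfffTfffb ⇒ bfffbTbfffb ⇒ bfffbfTfbfffb ⇒ bfffbfbTbfbfffb ⇒ bfffbfbbfbfffb

T ⇒ bTb   [T -> b T b]
bTb ⇒ bfTfb   [T -> f T f]
bfTfb ⇒ bffTffb   [T -> f T f]
bffTffb ⇒ bfffTfffb   [T -> f T f]
bfffTfffb ⇒ bfffbTbfffb   [T -> b T b]
bfffbTbfffb ⇒ bfffbfTfbfffb   [T -> f T f]
bfffbfTfbfffb ⇒ bfffbfbTbfbfffb   [T -> b T b]
bfffbfbTbfbfffb ⇒ bfffbfbbfbfffb   [T -> λ]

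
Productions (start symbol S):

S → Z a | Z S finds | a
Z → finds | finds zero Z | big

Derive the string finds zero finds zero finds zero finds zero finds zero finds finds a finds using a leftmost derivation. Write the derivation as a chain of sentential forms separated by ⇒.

S ⇒ Z S finds ⇒ finds zero Z S finds ⇒ finds zero finds zero Z S finds ⇒ finds zero finds zero finds zero Z S finds ⇒ finds zero finds zero finds zero finds zero Z S finds ⇒ finds zero finds zero finds zero finds zero finds zero Z S finds ⇒ finds zero finds zero finds zero finds zero finds zero finds S finds ⇒ finds zero finds zero finds zero finds zero finds zero finds Z a finds ⇒ finds zero finds zero finds zero finds zero finds zero finds finds a finds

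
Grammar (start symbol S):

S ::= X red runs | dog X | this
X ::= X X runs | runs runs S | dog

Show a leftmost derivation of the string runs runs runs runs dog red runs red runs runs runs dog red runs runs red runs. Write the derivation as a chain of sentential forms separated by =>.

S => X red runs   [S ::= X red runs]
X red runs => X X runs red runs   [X ::= X X runs]
X X runs red runs => runs runs S X runs red runs   [X ::= runs runs S]
runs runs S X runs red runs => runs runs X red runs X runs red runs   [S ::= X red runs]
runs runs X red runs X runs red runs => runs runs runs runs S red runs X runs red runs   [X ::= runs runs S]
runs runs runs runs S red runs X runs red runs => runs runs runs runs X red runs red runs X runs red runs   [S ::= X red runs]
runs runs runs runs X red runs red runs X runs red runs => runs runs runs runs dog red runs red runs X runs red runs   [X ::= dog]
runs runs runs runs dog red runs red runs X runs red runs => runs runs runs runs dog red runs red runs runs runs S runs red runs   [X ::= runs runs S]
runs runs runs runs dog red runs red runs runs runs S runs red runs => runs runs runs runs dog red runs red runs runs runs X red runs runs red runs   [S ::= X red runs]
runs runs runs runs dog red runs red runs runs runs X red runs runs red runs => runs runs runs runs dog red runs red runs runs runs dog red runs runs red runs   [X ::= dog]

S => X red runs => X X runs red runs => runs runs S X runs red runs => runs runs X red runs X runs red runs => runs runs runs runs S red runs X runs red runs => runs runs runs runs X red runs red runs X runs red runs => runs runs runs runs dog red runs red runs X runs red runs => runs runs runs runs dog red runs red runs runs runs S runs red runs => runs runs runs runs dog red runs red runs runs runs X red runs runs red runs => runs runs runs runs dog red runs red runs runs runs dog red runs runs red runs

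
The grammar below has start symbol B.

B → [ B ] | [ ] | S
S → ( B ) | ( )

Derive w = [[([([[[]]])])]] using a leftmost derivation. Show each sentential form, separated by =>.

B => [B]   [B → [ B ]]
[B] => [[B]]   [B → [ B ]]
[[B]] => [[S]]   [B → S]
[[S]] => [[(B)]]   [S → ( B )]
[[(B)]] => [[([B])]]   [B → [ B ]]
[[([B])]] => [[([S])]]   [B → S]
[[([S])]] => [[([(B)])]]   [S → ( B )]
[[([(B)])]] => [[([([B])])]]   [B → [ B ]]
[[([([B])])]] => [[([([[B]])])]]   [B → [ B ]]
[[([([[B]])])]] => [[([([[[]]])])]]   [B → [ ]]

B => [B] => [[B]] => [[S]] => [[(B)]] => [[([B])]] => [[([S])]] => [[([(B)])]] => [[([([B])])]] => [[([([[B]])])]] => [[([([[[]]])])]]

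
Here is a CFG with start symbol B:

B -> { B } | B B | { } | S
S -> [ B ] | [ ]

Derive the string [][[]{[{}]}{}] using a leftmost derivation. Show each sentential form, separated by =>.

B => BB   [B -> B B]
BB => SB   [B -> S]
SB => []B   [S -> [ ]]
[]B => []S   [B -> S]
[]S => [][B]   [S -> [ B ]]
[][B] => [][BB]   [B -> B B]
[][BB] => [][SB]   [B -> S]
[][SB] => [][[]B]   [S -> [ ]]
[][[]B] => [][[]BB]   [B -> B B]
[][[]BB] => [][[]{B}B]   [B -> { B }]
[][[]{B}B] => [][[]{S}B]   [B -> S]
[][[]{S}B] => [][[]{[B]}B]   [S -> [ B ]]
[][[]{[B]}B] => [][[]{[{}]}B]   [B -> { }]
[][[]{[{}]}B] => [][[]{[{}]}{}]   [B -> { }]

B => BB => SB => []B => []S => [][B] => [][BB] => [][SB] => [][[]B] => [][[]BB] => [][[]{B}B] => [][[]{S}B] => [][[]{[B]}B] => [][[]{[{}]}B] => [][[]{[{}]}{}]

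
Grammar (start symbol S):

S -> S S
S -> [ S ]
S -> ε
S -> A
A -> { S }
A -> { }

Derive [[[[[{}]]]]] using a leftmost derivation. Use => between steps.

S => [S] => [[S]] => [[[S]]] => [[[[S]]]] => [[[[[S]]]]] => [[[[[A]]]]] => [[[[[{}]]]]]

S => [S]   [S -> [ S ]]
[S] => [[S]]   [S -> [ S ]]
[[S]] => [[[S]]]   [S -> [ S ]]
[[[S]]] => [[[[S]]]]   [S -> [ S ]]
[[[[S]]]] => [[[[[S]]]]]   [S -> [ S ]]
[[[[[S]]]]] => [[[[[A]]]]]   [S -> A]
[[[[[A]]]]] => [[[[[{}]]]]]   [A -> { }]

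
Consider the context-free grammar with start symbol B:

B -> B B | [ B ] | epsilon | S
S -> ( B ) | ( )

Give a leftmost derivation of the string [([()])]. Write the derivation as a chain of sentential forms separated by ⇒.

B ⇒ [B] ⇒ [S] ⇒ [(B)] ⇒ [([B])] ⇒ [([S])] ⇒ [([()])]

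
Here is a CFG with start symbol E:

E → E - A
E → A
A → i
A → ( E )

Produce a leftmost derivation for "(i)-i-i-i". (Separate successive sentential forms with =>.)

E => E-A   [E → E - A]
E-A => E-A-A   [E → E - A]
E-A-A => E-A-A-A   [E → E - A]
E-A-A-A => A-A-A-A   [E → A]
A-A-A-A => (E)-A-A-A   [A → ( E )]
(E)-A-A-A => (A)-A-A-A   [E → A]
(A)-A-A-A => (i)-A-A-A   [A → i]
(i)-A-A-A => (i)-i-A-A   [A → i]
(i)-i-A-A => (i)-i-i-A   [A → i]
(i)-i-i-A => (i)-i-i-i   [A → i]

E => E-A => E-A-A => E-A-A-A => A-A-A-A => (E)-A-A-A => (A)-A-A-A => (i)-A-A-A => (i)-i-A-A => (i)-i-i-A => (i)-i-i-i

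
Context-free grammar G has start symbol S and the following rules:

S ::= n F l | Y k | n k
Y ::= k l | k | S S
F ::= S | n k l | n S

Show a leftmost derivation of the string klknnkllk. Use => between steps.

S => Yk => SSk => YkSk => klkSk => klknFlk => klknnkllk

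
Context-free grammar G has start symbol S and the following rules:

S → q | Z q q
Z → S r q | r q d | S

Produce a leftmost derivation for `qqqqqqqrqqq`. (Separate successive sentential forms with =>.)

S => Zqq   [S → Z q q]
Zqq => Srqqq   [Z → S r q]
Srqqq => Zqqrqqq   [S → Z q q]
Zqqrqqq => Sqqrqqq   [Z → S]
Sqqrqqq => Zqqqqrqqq   [S → Z q q]
Zqqqqrqqq => Sqqqqrqqq   [Z → S]
Sqqqqrqqq => Zqqqqqqrqqq   [S → Z q q]
Zqqqqqqrqqq => Sqqqqqqrqqq   [Z → S]
Sqqqqqqrqqq => qqqqqqqrqqq   [S → q]

S => Zqq => Srqqq => Zqqrqqq => Sqqrqqq => Zqqqqrqqq => Sqqqqrqqq => Zqqqqqqrqqq => Sqqqqqqrqqq => qqqqqqqrqqq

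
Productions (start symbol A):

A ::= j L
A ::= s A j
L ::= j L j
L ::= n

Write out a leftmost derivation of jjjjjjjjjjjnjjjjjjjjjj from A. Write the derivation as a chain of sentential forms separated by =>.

A => jL => jjLj => jjjLjj => jjjjLjjj => jjjjjLjjjj => jjjjjjLjjjjj => jjjjjjjLjjjjjj => jjjjjjjjLjjjjjjj => jjjjjjjjjLjjjjjjjj => jjjjjjjjjjLjjjjjjjjj => jjjjjjjjjjjLjjjjjjjjjj => jjjjjjjjjjjnjjjjjjjjjj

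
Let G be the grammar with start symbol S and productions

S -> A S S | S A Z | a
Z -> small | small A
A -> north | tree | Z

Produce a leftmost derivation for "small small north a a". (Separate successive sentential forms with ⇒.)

S ⇒ A S S ⇒ Z S S ⇒ small A S S ⇒ small Z S S ⇒ small small A S S ⇒ small small north S S ⇒ small small north a S ⇒ small small north a a

S ⇒ A S S   [S -> A S S]
A S S ⇒ Z S S   [A -> Z]
Z S S ⇒ small A S S   [Z -> small A]
small A S S ⇒ small Z S S   [A -> Z]
small Z S S ⇒ small small A S S   [Z -> small A]
small small A S S ⇒ small small north S S   [A -> north]
small small north S S ⇒ small small north a S   [S -> a]
small small north a S ⇒ small small north a a   [S -> a]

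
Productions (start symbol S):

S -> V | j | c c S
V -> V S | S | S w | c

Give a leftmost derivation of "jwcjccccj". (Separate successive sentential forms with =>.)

S => V => VS => SwS => jwS => jwV => jwVS => jwVSS => jwcSS => jwcjS => jwcjccS => jwcjccccS => jwcjccccj

S => V   [S -> V]
V => VS   [V -> V S]
VS => SwS   [V -> S w]
SwS => jwS   [S -> j]
jwS => jwV   [S -> V]
jwV => jwVS   [V -> V S]
jwVS => jwVSS   [V -> V S]
jwVSS => jwcSS   [V -> c]
jwcSS => jwcjS   [S -> j]
jwcjS => jwcjccS   [S -> c c S]
jwcjccS => jwcjccccS   [S -> c c S]
jwcjccccS => jwcjccccj   [S -> j]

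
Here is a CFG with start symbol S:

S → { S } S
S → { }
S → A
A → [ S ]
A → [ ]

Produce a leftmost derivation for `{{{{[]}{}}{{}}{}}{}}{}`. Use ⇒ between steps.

S⇒{S}S⇒{{S}S}S⇒{{{S}S}S}S⇒{{{{S}S}S}S}S⇒{{{{A}S}S}S}S⇒{{{{[]}S}S}S}S⇒{{{{[]}{}}S}S}S⇒{{{{[]}{}}{S}S}S}S⇒{{{{[]}{}}{{}}S}S}S⇒{{{{[]}{}}{{}}{}}S}S⇒{{{{[]}{}}{{}}{}}{}}S⇒{{{{[]}{}}{{}}{}}{}}{}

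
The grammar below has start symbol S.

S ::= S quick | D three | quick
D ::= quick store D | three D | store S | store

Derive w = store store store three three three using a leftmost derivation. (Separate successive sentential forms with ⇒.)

S ⇒ D three ⇒ store S three ⇒ store D three three ⇒ store store S three three ⇒ store store D three three three ⇒ store store store three three three

S ⇒ D three   [S ::= D three]
D three ⇒ store S three   [D ::= store S]
store S three ⇒ store D three three   [S ::= D three]
store D three three ⇒ store store S three three   [D ::= store S]
store store S three three ⇒ store store D three three three   [S ::= D three]
store store D three three three ⇒ store store store three three three   [D ::= store]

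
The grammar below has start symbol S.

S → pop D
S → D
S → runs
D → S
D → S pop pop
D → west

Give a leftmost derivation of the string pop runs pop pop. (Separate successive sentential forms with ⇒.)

S ⇒ pop D ⇒ pop S pop pop ⇒ pop runs pop pop

S ⇒ pop D   [S → pop D]
pop D ⇒ pop S pop pop   [D → S pop pop]
pop S pop pop ⇒ pop runs pop pop   [S → runs]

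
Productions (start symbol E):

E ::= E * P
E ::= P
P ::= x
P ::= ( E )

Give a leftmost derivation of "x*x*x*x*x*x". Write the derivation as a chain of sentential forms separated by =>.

E => E*P => E*P*P => E*P*P*P => E*P*P*P*P => E*P*P*P*P*P => P*P*P*P*P*P => x*P*P*P*P*P => x*x*P*P*P*P => x*x*x*P*P*P => x*x*x*x*P*P => x*x*x*x*x*P => x*x*x*x*x*x

E => E*P   [E ::= E * P]
E*P => E*P*P   [E ::= E * P]
E*P*P => E*P*P*P   [E ::= E * P]
E*P*P*P => E*P*P*P*P   [E ::= E * P]
E*P*P*P*P => E*P*P*P*P*P   [E ::= E * P]
E*P*P*P*P*P => P*P*P*P*P*P   [E ::= P]
P*P*P*P*P*P => x*P*P*P*P*P   [P ::= x]
x*P*P*P*P*P => x*x*P*P*P*P   [P ::= x]
x*x*P*P*P*P => x*x*x*P*P*P   [P ::= x]
x*x*x*P*P*P => x*x*x*x*P*P   [P ::= x]
x*x*x*x*P*P => x*x*x*x*x*P   [P ::= x]
x*x*x*x*x*P => x*x*x*x*x*x   [P ::= x]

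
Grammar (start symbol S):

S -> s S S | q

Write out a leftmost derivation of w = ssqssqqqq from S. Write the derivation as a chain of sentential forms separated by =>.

S => sSS => ssSSS => ssqSS => ssqsSSS => ssqssSSSS => ssqssqSSS => ssqssqqSS => ssqssqqqS => ssqssqqqq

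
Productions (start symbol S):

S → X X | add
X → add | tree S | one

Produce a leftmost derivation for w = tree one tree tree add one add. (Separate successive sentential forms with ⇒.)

S ⇒ X X ⇒ tree S X ⇒ tree X X X ⇒ tree one X X ⇒ tree one tree S X ⇒ tree one tree X X X ⇒ tree one tree tree S X X ⇒ tree one tree tree add X X ⇒ tree one tree tree add one X ⇒ tree one tree tree add one add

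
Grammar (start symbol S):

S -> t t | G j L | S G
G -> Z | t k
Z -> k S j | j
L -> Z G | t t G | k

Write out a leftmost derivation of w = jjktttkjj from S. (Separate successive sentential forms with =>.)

S => GjL => ZjL => jjL => jjZG => jjkSjG => jjkSGjG => jjkttGjG => jjktttkjG => jjktttkjZ => jjktttkjj

S => GjL   [S -> G j L]
GjL => ZjL   [G -> Z]
ZjL => jjL   [Z -> j]
jjL => jjZG   [L -> Z G]
jjZG => jjkSjG   [Z -> k S j]
jjkSjG => jjkSGjG   [S -> S G]
jjkSGjG => jjkttGjG   [S -> t t]
jjkttGjG => jjktttkjG   [G -> t k]
jjktttkjG => jjktttkjZ   [G -> Z]
jjktttkjZ => jjktttkjj   [Z -> j]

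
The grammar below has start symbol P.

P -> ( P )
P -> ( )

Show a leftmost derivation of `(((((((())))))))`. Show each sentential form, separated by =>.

P => (P) => ((P)) => (((P))) => ((((P)))) => (((((P))))) => ((((((P)))))) => (((((((P))))))) => (((((((())))))))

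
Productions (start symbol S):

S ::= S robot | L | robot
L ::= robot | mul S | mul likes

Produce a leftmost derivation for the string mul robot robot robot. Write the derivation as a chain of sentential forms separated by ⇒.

S ⇒ L ⇒ mul S ⇒ mul S robot ⇒ mul S robot robot ⇒ mul L robot robot ⇒ mul robot robot robot

S ⇒ L   [S ::= L]
L ⇒ mul S   [L ::= mul S]
mul S ⇒ mul S robot   [S ::= S robot]
mul S robot ⇒ mul S robot robot   [S ::= S robot]
mul S robot robot ⇒ mul L robot robot   [S ::= L]
mul L robot robot ⇒ mul robot robot robot   [L ::= robot]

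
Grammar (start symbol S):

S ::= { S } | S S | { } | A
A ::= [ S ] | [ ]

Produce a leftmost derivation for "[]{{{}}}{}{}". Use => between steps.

S => SS => AS => []S => []SS => []{S}S => []{{S}}S => []{{{}}}S => []{{{}}}SS => []{{{}}}{}S => []{{{}}}{}{}

S => SS   [S ::= S S]
SS => AS   [S ::= A]
AS => []S   [A ::= [ ]]
[]S => []SS   [S ::= S S]
[]SS => []{S}S   [S ::= { S }]
[]{S}S => []{{S}}S   [S ::= { S }]
[]{{S}}S => []{{{}}}S   [S ::= { }]
[]{{{}}}S => []{{{}}}SS   [S ::= S S]
[]{{{}}}SS => []{{{}}}{}S   [S ::= { }]
[]{{{}}}{}S => []{{{}}}{}{}   [S ::= { }]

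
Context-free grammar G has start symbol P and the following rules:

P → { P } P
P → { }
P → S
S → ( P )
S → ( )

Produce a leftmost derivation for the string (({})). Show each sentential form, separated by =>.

P=>S=>(P)=>(S)=>((P))=>(({}))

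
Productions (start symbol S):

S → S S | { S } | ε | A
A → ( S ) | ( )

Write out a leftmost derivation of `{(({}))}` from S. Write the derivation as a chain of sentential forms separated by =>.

S => {S}   [S → { S }]
{S} => {A}   [S → A]
{A} => {(S)}   [A → ( S )]
{(S)} => {(A)}   [S → A]
{(A)} => {((S))}   [A → ( S )]
{((S))} => {(({S}))}   [S → { S }]
{(({S}))} => {(({}))}   [S → ε]

S => {S} => {A} => {(S)} => {(A)} => {((S))} => {(({S}))} => {(({}))}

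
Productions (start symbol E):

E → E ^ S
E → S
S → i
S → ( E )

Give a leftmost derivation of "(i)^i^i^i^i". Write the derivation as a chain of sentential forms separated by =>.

E=>E^S=>E^S^S=>E^S^S^S=>E^S^S^S^S=>S^S^S^S^S=>(E)^S^S^S^S=>(S)^S^S^S^S=>(i)^S^S^S^S=>(i)^i^S^S^S=>(i)^i^i^S^S=>(i)^i^i^i^S=>(i)^i^i^i^i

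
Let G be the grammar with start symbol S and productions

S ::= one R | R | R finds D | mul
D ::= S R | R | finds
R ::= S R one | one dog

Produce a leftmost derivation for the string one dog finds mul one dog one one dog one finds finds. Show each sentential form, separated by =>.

S => R finds D => S R one finds D => R finds D R one finds D => one dog finds D R one finds D => one dog finds R R one finds D => one dog finds S R one R one finds D => one dog finds mul R one R one finds D => one dog finds mul one dog one R one finds D => one dog finds mul one dog one one dog one finds D => one dog finds mul one dog one one dog one finds finds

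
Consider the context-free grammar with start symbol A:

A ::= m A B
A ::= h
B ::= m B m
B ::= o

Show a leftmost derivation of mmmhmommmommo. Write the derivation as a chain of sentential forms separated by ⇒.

A ⇒ mAB ⇒ mmABB ⇒ mmmABBB ⇒ mmmhBBB ⇒ mmmhmBmBB ⇒ mmmhmomBB ⇒ mmmhmommBmB ⇒ mmmhmommmBmmB ⇒ mmmhmommmommB ⇒ mmmhmommmommo

A ⇒ mAB   [A ::= m A B]
mAB ⇒ mmABB   [A ::= m A B]
mmABB ⇒ mmmABBB   [A ::= m A B]
mmmABBB ⇒ mmmhBBB   [A ::= h]
mmmhBBB ⇒ mmmhmBmBB   [B ::= m B m]
mmmhmBmBB ⇒ mmmhmomBB   [B ::= o]
mmmhmomBB ⇒ mmmhmommBmB   [B ::= m B m]
mmmhmommBmB ⇒ mmmhmommmBmmB   [B ::= m B m]
mmmhmommmBmmB ⇒ mmmhmommmommB   [B ::= o]
mmmhmommmommB ⇒ mmmhmommmommo   [B ::= o]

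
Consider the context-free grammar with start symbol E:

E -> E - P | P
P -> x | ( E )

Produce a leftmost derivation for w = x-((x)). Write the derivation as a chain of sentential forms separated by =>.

E=>E-P=>P-P=>x-P=>x-(E)=>x-(P)=>x-((E))=>x-((P))=>x-((x))

E => E-P   [E -> E - P]
E-P => P-P   [E -> P]
P-P => x-P   [P -> x]
x-P => x-(E)   [P -> ( E )]
x-(E) => x-(P)   [E -> P]
x-(P) => x-((E))   [P -> ( E )]
x-((E)) => x-((P))   [E -> P]
x-((P)) => x-((x))   [P -> x]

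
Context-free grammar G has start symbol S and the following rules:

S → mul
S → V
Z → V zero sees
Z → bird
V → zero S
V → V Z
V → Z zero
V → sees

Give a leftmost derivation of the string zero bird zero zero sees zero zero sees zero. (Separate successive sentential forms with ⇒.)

S ⇒ V ⇒ Z zero ⇒ V zero sees zero ⇒ Z zero zero sees zero ⇒ V zero sees zero zero sees zero ⇒ zero S zero sees zero zero sees zero ⇒ zero V zero sees zero zero sees zero ⇒ zero Z zero zero sees zero zero sees zero ⇒ zero bird zero zero sees zero zero sees zero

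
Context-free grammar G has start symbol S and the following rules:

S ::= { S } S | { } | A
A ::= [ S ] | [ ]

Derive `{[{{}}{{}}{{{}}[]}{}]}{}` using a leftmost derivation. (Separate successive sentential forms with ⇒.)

S ⇒ {S}S   [S ::= { S } S]
{S}S ⇒ {A}S   [S ::= A]
{A}S ⇒ {[S]}S   [A ::= [ S ]]
{[S]}S ⇒ {[{S}S]}S   [S ::= { S } S]
{[{S}S]}S ⇒ {[{{}}S]}S   [S ::= { }]
{[{{}}S]}S ⇒ {[{{}}{S}S]}S   [S ::= { S } S]
{[{{}}{S}S]}S ⇒ {[{{}}{{}}S]}S   [S ::= { }]
{[{{}}{{}}S]}S ⇒ {[{{}}{{}}{S}S]}S   [S ::= { S } S]
{[{{}}{{}}{S}S]}S ⇒ {[{{}}{{}}{{S}S}S]}S   [S ::= { S } S]
{[{{}}{{}}{{S}S}S]}S ⇒ {[{{}}{{}}{{{}}S}S]}S   [S ::= { }]
{[{{}}{{}}{{{}}S}S]}S ⇒ {[{{}}{{}}{{{}}A}S]}S   [S ::= A]
{[{{}}{{}}{{{}}A}S]}S ⇒ {[{{}}{{}}{{{}}[]}S]}S   [A ::= [ ]]
{[{{}}{{}}{{{}}[]}S]}S ⇒ {[{{}}{{}}{{{}}[]}{}]}S   [S ::= { }]
{[{{}}{{}}{{{}}[]}{}]}S ⇒ {[{{}}{{}}{{{}}[]}{}]}{}   [S ::= { }]

S⇒{S}S⇒{A}S⇒{[S]}S⇒{[{S}S]}S⇒{[{{}}S]}S⇒{[{{}}{S}S]}S⇒{[{{}}{{}}S]}S⇒{[{{}}{{}}{S}S]}S⇒{[{{}}{{}}{{S}S}S]}S⇒{[{{}}{{}}{{{}}S}S]}S⇒{[{{}}{{}}{{{}}A}S]}S⇒{[{{}}{{}}{{{}}[]}S]}S⇒{[{{}}{{}}{{{}}[]}{}]}S⇒{[{{}}{{}}{{{}}[]}{}]}{}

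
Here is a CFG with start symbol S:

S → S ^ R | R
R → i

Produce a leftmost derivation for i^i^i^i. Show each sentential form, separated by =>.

S=>S^R=>S^R^R=>S^R^R^R=>R^R^R^R=>i^R^R^R=>i^i^R^R=>i^i^i^R=>i^i^i^i

S => S^R   [S → S ^ R]
S^R => S^R^R   [S → S ^ R]
S^R^R => S^R^R^R   [S → S ^ R]
S^R^R^R => R^R^R^R   [S → R]
R^R^R^R => i^R^R^R   [R → i]
i^R^R^R => i^i^R^R   [R → i]
i^i^R^R => i^i^i^R   [R → i]
i^i^i^R => i^i^i^i   [R → i]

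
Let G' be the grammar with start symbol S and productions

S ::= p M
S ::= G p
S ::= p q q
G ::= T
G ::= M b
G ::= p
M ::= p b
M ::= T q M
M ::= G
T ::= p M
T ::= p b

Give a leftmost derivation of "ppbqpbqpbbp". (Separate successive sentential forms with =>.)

S=>Gp=>Mbp=>TqMbp=>pMqMbp=>pTqMqMbp=>ppbqMqMbp=>ppbqpbqMbp=>ppbqpbqpbbp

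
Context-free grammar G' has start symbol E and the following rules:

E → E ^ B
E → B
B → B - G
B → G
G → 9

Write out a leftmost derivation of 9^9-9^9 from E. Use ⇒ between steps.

E ⇒ E^B ⇒ E^B^B ⇒ B^B^B ⇒ G^B^B ⇒ 9^B^B ⇒ 9^B-G^B ⇒ 9^G-G^B ⇒ 9^9-G^B ⇒ 9^9-9^B ⇒ 9^9-9^G ⇒ 9^9-9^9

E ⇒ E^B   [E → E ^ B]
E^B ⇒ E^B^B   [E → E ^ B]
E^B^B ⇒ B^B^B   [E → B]
B^B^B ⇒ G^B^B   [B → G]
G^B^B ⇒ 9^B^B   [G → 9]
9^B^B ⇒ 9^B-G^B   [B → B - G]
9^B-G^B ⇒ 9^G-G^B   [B → G]
9^G-G^B ⇒ 9^9-G^B   [G → 9]
9^9-G^B ⇒ 9^9-9^B   [G → 9]
9^9-9^B ⇒ 9^9-9^G   [B → G]
9^9-9^G ⇒ 9^9-9^9   [G → 9]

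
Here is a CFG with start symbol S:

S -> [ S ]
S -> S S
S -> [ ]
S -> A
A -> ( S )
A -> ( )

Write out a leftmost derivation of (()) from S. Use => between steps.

S=>A=>(S)=>(A)=>(())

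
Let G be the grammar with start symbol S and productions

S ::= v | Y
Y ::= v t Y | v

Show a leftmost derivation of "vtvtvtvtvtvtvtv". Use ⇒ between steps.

S⇒Y⇒vtY⇒vtvtY⇒vtvtvtY⇒vtvtvtvtY⇒vtvtvtvtvtY⇒vtvtvtvtvtvtY⇒vtvtvtvtvtvtvtY⇒vtvtvtvtvtvtvtv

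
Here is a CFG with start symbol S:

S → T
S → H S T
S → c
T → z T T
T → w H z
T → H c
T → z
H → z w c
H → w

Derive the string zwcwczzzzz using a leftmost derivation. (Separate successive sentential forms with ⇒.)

S ⇒ HST ⇒ zwcST ⇒ zwcTT ⇒ zwcHcT ⇒ zwcwcT ⇒ zwcwczTT ⇒ zwcwczzTTT ⇒ zwcwczzzTT ⇒ zwcwczzzzT ⇒ zwcwczzzzz

S ⇒ HST   [S → H S T]
HST ⇒ zwcST   [H → z w c]
zwcST ⇒ zwcTT   [S → T]
zwcTT ⇒ zwcHcT   [T → H c]
zwcHcT ⇒ zwcwcT   [H → w]
zwcwcT ⇒ zwcwczTT   [T → z T T]
zwcwczTT ⇒ zwcwczzTTT   [T → z T T]
zwcwczzTTT ⇒ zwcwczzzTT   [T → z]
zwcwczzzTT ⇒ zwcwczzzzT   [T → z]
zwcwczzzzT ⇒ zwcwczzzzz   [T → z]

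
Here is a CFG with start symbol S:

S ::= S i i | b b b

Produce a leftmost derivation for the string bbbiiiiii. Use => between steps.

S => Sii => Siiii => Siiiiii => bbbiiiiii

S => Sii   [S ::= S i i]
Sii => Siiii   [S ::= S i i]
Siiii => Siiiiii   [S ::= S i i]
Siiiiii => bbbiiiiii   [S ::= b b b]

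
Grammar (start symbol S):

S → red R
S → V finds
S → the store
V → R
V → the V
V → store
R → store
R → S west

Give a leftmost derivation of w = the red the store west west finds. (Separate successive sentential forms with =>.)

S => V finds   [S → V finds]
V finds => the V finds   [V → the V]
the V finds => the R finds   [V → R]
the R finds => the S west finds   [R → S west]
the S west finds => the red R west finds   [S → red R]
the red R west finds => the red S west west finds   [R → S west]
the red S west west finds => the red the store west west finds   [S → the store]

S => V finds => the V finds => the R finds => the S west finds => the red R west finds => the red S west west finds => the red the store west west finds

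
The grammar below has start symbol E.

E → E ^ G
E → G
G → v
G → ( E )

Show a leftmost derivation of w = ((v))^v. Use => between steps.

E=>E^G=>G^G=>(E)^G=>(G)^G=>((E))^G=>((G))^G=>((v))^G=>((v))^v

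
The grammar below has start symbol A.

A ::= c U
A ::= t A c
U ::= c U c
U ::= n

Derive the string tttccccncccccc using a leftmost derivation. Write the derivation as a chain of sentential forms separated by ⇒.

A ⇒ tAc   [A ::= t A c]
tAc ⇒ ttAcc   [A ::= t A c]
ttAcc ⇒ tttAccc   [A ::= t A c]
tttAccc ⇒ tttcUccc   [A ::= c U]
tttcUccc ⇒ tttccUcccc   [U ::= c U c]
tttccUcccc ⇒ tttcccUccccc   [U ::= c U c]
tttcccUccccc ⇒ tttccccUcccccc   [U ::= c U c]
tttccccUcccccc ⇒ tttccccncccccc   [U ::= n]

A ⇒ tAc ⇒ ttAcc ⇒ tttAccc ⇒ tttcUccc ⇒ tttccUcccc ⇒ tttcccUccccc ⇒ tttccccUcccccc ⇒ tttccccncccccc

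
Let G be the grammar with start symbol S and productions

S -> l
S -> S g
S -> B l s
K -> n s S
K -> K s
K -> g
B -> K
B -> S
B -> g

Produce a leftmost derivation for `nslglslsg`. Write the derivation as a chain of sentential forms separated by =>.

S => Sg => Blsg => Slsg => Blslsg => Klslsg => nsSlslsg => nsSglslsg => nslglslsg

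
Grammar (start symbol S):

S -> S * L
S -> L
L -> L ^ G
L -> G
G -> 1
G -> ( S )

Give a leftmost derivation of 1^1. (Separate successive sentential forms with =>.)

S => L => L^G => G^G => 1^G => 1^1

S => L   [S -> L]
L => L^G   [L -> L ^ G]
L^G => G^G   [L -> G]
G^G => 1^G   [G -> 1]
1^G => 1^1   [G -> 1]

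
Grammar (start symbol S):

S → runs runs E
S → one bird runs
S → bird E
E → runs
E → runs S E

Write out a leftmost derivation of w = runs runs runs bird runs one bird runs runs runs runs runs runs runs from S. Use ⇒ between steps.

S ⇒ runs runs E   [S → runs runs E]
runs runs E ⇒ runs runs runs S E   [E → runs S E]
runs runs runs S E ⇒ runs runs runs bird E E   [S → bird E]
runs runs runs bird E E ⇒ runs runs runs bird runs S E E   [E → runs S E]
runs runs runs bird runs S E E ⇒ runs runs runs bird runs one bird runs E E   [S → one bird runs]
runs runs runs bird runs one bird runs E E ⇒ runs runs runs bird runs one bird runs runs S E E   [E → runs S E]
runs runs runs bird runs one bird runs runs S E E ⇒ runs runs runs bird runs one bird runs runs runs runs E E E   [S → runs runs E]
runs runs runs bird runs one bird runs runs runs runs E E E ⇒ runs runs runs bird runs one bird runs runs runs runs runs E E   [E → runs]
runs runs runs bird runs one bird runs runs runs runs runs E E ⇒ runs runs runs bird runs one bird runs runs runs runs runs runs E   [E → runs]
runs runs runs bird runs one bird runs runs runs runs runs runs E ⇒ runs runs runs bird runs one bird runs runs runs runs runs runs runs   [E → runs]

S ⇒ runs runs E ⇒ runs runs runs S E ⇒ runs runs runs bird E E ⇒ runs runs runs bird runs S E E ⇒ runs runs runs bird runs one bird runs E E ⇒ runs runs runs bird runs one bird runs runs S E E ⇒ runs runs runs bird runs one bird runs runs runs runs E E E ⇒ runs runs runs bird runs one bird runs runs runs runs runs E E ⇒ runs runs runs bird runs one bird runs runs runs runs runs runs E ⇒ runs runs runs bird runs one bird runs runs runs runs runs runs runs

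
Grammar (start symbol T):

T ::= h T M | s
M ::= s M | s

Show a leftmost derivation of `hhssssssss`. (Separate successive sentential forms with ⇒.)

T ⇒ hTM ⇒ hhTMM ⇒ hhsMM ⇒ hhssMM ⇒ hhsssMM ⇒ hhssssMM ⇒ hhsssssMM ⇒ hhssssssMM ⇒ hhsssssssM ⇒ hhssssssss

T ⇒ hTM   [T ::= h T M]
hTM ⇒ hhTMM   [T ::= h T M]
hhTMM ⇒ hhsMM   [T ::= s]
hhsMM ⇒ hhssMM   [M ::= s M]
hhssMM ⇒ hhsssMM   [M ::= s M]
hhsssMM ⇒ hhssssMM   [M ::= s M]
hhssssMM ⇒ hhsssssMM   [M ::= s M]
hhsssssMM ⇒ hhssssssMM   [M ::= s M]
hhssssssMM ⇒ hhsssssssM   [M ::= s]
hhsssssssM ⇒ hhssssssss   [M ::= s]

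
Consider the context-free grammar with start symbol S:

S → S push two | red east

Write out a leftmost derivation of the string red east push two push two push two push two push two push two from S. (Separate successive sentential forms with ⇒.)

S ⇒ S push two   [S → S push two]
S push two ⇒ S push two push two   [S → S push two]
S push two push two ⇒ S push two push two push two   [S → S push two]
S push two push two push two ⇒ S push two push two push two push two   [S → S push two]
S push two push two push two push two ⇒ S push two push two push two push two push two   [S → S push two]
S push two push two push two push two push two ⇒ S push two push two push two push two push two push two   [S → S push two]
S push two push two push two push two push two push two ⇒ red east push two push two push two push two push two push two   [S → red east]

S ⇒ S push two ⇒ S push two push two ⇒ S push two push two push two ⇒ S push two push two push two push two ⇒ S push two push two push two push two push two ⇒ S push two push two push two push two push two push two ⇒ red east push two push two push two push two push two push two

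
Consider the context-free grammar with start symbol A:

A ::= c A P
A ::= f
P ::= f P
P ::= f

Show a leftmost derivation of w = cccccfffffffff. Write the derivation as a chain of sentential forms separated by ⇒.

A⇒cAP⇒ccAPP⇒cccAPPP⇒ccccAPPPP⇒cccccAPPPPP⇒cccccfPPPPP⇒cccccffPPPPP⇒cccccfffPPPPP⇒cccccffffPPPPP⇒cccccfffffPPPP⇒cccccffffffPPP⇒cccccfffffffPP⇒cccccffffffffP⇒cccccfffffffff

A ⇒ cAP   [A ::= c A P]
cAP ⇒ ccAPP   [A ::= c A P]
ccAPP ⇒ cccAPPP   [A ::= c A P]
cccAPPP ⇒ ccccAPPPP   [A ::= c A P]
ccccAPPPP ⇒ cccccAPPPPP   [A ::= c A P]
cccccAPPPPP ⇒ cccccfPPPPP   [A ::= f]
cccccfPPPPP ⇒ cccccffPPPPP   [P ::= f P]
cccccffPPPPP ⇒ cccccfffPPPPP   [P ::= f P]
cccccfffPPPPP ⇒ cccccffffPPPPP   [P ::= f P]
cccccffffPPPPP ⇒ cccccfffffPPPP   [P ::= f]
cccccfffffPPPP ⇒ cccccffffffPPP   [P ::= f]
cccccffffffPPP ⇒ cccccfffffffPP   [P ::= f]
cccccfffffffPP ⇒ cccccffffffffP   [P ::= f]
cccccffffffffP ⇒ cccccfffffffff   [P ::= f]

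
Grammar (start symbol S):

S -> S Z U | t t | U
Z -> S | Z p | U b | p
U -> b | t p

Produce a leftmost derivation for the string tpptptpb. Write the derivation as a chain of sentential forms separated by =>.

S => SZU => SZUZU => UZUZU => tpZUZU => tppUZU => tpptpZU => tpptpSU => tpptpUU => tpptptpU => tpptptpb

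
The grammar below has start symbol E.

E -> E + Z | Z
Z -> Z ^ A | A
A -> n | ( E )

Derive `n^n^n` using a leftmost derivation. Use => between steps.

E => Z => Z^A => Z^A^A => A^A^A => n^A^A => n^n^A => n^n^n

E => Z   [E -> Z]
Z => Z^A   [Z -> Z ^ A]
Z^A => Z^A^A   [Z -> Z ^ A]
Z^A^A => A^A^A   [Z -> A]
A^A^A => n^A^A   [A -> n]
n^A^A => n^n^A   [A -> n]
n^n^A => n^n^n   [A -> n]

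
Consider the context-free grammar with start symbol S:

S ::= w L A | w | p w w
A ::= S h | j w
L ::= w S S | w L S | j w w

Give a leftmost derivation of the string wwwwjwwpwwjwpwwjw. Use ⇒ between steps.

S⇒wLA⇒wwSSA⇒wwwLASA⇒wwwwLSASA⇒wwwwjwwSASA⇒wwwwjwwpwwASA⇒wwwwjwwpwwjwSA⇒wwwwjwwpwwjwpwwA⇒wwwwjwwpwwjwpwwjw

S ⇒ wLA   [S ::= w L A]
wLA ⇒ wwSSA   [L ::= w S S]
wwSSA ⇒ wwwLASA   [S ::= w L A]
wwwLASA ⇒ wwwwLSASA   [L ::= w L S]
wwwwLSASA ⇒ wwwwjwwSASA   [L ::= j w w]
wwwwjwwSASA ⇒ wwwwjwwpwwASA   [S ::= p w w]
wwwwjwwpwwASA ⇒ wwwwjwwpwwjwSA   [A ::= j w]
wwwwjwwpwwjwSA ⇒ wwwwjwwpwwjwpwwA   [S ::= p w w]
wwwwjwwpwwjwpwwA ⇒ wwwwjwwpwwjwpwwjw   [A ::= j w]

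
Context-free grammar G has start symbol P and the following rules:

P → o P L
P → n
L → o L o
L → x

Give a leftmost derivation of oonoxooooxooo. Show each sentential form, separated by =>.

P => oPL => ooPLL => oonLL => oonoLoL => oonoxoL => oonoxooLo => oonoxoooLoo => oonoxooooLooo => oonoxooooxooo

P => oPL   [P → o P L]
oPL => ooPLL   [P → o P L]
ooPLL => oonLL   [P → n]
oonLL => oonoLoL   [L → o L o]
oonoLoL => oonoxoL   [L → x]
oonoxoL => oonoxooLo   [L → o L o]
oonoxooLo => oonoxoooLoo   [L → o L o]
oonoxoooLoo => oonoxooooLooo   [L → o L o]
oonoxooooLooo => oonoxooooxooo   [L → x]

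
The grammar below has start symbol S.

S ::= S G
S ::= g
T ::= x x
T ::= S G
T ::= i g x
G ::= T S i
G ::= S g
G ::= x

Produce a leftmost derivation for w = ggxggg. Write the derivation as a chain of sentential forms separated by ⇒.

S ⇒ SG   [S ::= S G]
SG ⇒ gG   [S ::= g]
gG ⇒ gSg   [G ::= S g]
gSg ⇒ gSGg   [S ::= S G]
gSGg ⇒ gSGGg   [S ::= S G]
gSGGg ⇒ ggGGg   [S ::= g]
ggGGg ⇒ ggxGg   [G ::= x]
ggxGg ⇒ ggxSgg   [G ::= S g]
ggxSgg ⇒ ggxggg   [S ::= g]

S ⇒ SG ⇒ gG ⇒ gSg ⇒ gSGg ⇒ gSGGg ⇒ ggGGg ⇒ ggxGg ⇒ ggxSgg ⇒ ggxggg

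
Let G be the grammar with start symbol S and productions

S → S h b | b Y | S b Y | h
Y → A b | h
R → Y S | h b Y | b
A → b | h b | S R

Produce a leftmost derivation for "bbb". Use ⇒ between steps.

S ⇒ bY ⇒ bAb ⇒ bbb

S ⇒ bY   [S → b Y]
bY ⇒ bAb   [Y → A b]
bAb ⇒ bbb   [A → b]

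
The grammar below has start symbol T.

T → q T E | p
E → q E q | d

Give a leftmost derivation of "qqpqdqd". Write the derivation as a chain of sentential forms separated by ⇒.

T ⇒ qTE ⇒ qqTEE ⇒ qqpEE ⇒ qqpqEqE ⇒ qqpqdqE ⇒ qqpqdqd

T ⇒ qTE   [T → q T E]
qTE ⇒ qqTEE   [T → q T E]
qqTEE ⇒ qqpEE   [T → p]
qqpEE ⇒ qqpqEqE   [E → q E q]
qqpqEqE ⇒ qqpqdqE   [E → d]
qqpqdqE ⇒ qqpqdqd   [E → d]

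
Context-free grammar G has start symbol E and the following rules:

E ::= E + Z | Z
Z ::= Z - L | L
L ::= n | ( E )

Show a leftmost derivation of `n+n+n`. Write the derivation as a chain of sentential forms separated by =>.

E=>E+Z=>E+Z+Z=>Z+Z+Z=>L+Z+Z=>n+Z+Z=>n+L+Z=>n+n+Z=>n+n+L=>n+n+n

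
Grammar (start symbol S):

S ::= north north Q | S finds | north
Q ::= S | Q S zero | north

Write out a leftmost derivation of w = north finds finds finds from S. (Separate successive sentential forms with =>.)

S => S finds   [S ::= S finds]
S finds => S finds finds   [S ::= S finds]
S finds finds => S finds finds finds   [S ::= S finds]
S finds finds finds => north finds finds finds   [S ::= north]

S => S finds => S finds finds => S finds finds finds => north finds finds finds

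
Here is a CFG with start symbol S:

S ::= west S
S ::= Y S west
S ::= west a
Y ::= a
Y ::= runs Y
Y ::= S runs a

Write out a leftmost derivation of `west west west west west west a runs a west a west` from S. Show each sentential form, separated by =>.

S => west S => west west S => west west Y S west => west west S runs a S west => west west west S runs a S west => west west west west S runs a S west => west west west west west S runs a S west => west west west west west west a runs a S west => west west west west west west a runs a west a west

S => west S   [S ::= west S]
west S => west west S   [S ::= west S]
west west S => west west Y S west   [S ::= Y S west]
west west Y S west => west west S runs a S west   [Y ::= S runs a]
west west S runs a S west => west west west S runs a S west   [S ::= west S]
west west west S runs a S west => west west west west S runs a S west   [S ::= west S]
west west west west S runs a S west => west west west west west S runs a S west   [S ::= west S]
west west west west west S runs a S west => west west west west west west a runs a S west   [S ::= west a]
west west west west west west a runs a S west => west west west west west west a runs a west a west   [S ::= west a]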